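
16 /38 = 8 /19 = 0.42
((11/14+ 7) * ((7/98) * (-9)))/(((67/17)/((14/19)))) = -16677/17822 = -0.94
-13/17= -0.76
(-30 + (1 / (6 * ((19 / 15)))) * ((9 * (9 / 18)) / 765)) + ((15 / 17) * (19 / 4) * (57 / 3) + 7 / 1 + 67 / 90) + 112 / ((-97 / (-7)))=92291791 / 1409895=65.46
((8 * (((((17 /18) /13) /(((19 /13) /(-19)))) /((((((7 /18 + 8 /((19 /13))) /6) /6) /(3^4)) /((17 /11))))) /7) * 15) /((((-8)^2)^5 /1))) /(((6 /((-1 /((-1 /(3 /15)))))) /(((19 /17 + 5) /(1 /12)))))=-9183213 /323768811520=-0.00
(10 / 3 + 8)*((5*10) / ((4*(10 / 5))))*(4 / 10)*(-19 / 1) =-1615 / 3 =-538.33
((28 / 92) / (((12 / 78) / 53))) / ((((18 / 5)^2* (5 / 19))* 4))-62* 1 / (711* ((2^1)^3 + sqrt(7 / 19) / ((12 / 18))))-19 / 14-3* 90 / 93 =124* sqrt(133) / 1137837 + 16752105266719 / 4906608019488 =3.42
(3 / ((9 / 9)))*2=6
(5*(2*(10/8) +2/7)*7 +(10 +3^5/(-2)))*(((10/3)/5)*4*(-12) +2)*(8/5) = 672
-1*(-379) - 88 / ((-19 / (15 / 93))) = 223671 / 589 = 379.75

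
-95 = -95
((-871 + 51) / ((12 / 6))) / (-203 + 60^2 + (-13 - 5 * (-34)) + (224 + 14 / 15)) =-3075 / 28342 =-0.11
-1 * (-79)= 79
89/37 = 2.41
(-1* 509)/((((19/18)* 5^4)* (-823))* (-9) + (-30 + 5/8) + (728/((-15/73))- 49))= -61080/585952943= -0.00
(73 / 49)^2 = 5329 / 2401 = 2.22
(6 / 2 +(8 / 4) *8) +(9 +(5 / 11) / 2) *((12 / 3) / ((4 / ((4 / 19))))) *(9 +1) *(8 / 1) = 36451 / 209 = 174.41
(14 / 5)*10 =28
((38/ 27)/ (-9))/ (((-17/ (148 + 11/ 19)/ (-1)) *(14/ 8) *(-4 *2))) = 941/ 9639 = 0.10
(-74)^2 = 5476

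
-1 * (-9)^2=-81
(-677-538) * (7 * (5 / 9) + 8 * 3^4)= -792045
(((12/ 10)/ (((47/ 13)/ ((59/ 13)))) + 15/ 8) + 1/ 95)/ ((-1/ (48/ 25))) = -726954/ 111625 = -6.51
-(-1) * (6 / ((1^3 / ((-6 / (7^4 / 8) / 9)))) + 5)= 4.99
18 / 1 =18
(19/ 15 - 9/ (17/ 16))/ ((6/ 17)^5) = -1315.40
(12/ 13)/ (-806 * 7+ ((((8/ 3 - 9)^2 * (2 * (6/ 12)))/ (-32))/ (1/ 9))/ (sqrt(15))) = -79994880/ 488941908719+ 138624 * sqrt(15)/ 6356244813347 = -0.00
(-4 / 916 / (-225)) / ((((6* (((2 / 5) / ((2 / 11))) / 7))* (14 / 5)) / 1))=0.00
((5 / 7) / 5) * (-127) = -127 / 7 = -18.14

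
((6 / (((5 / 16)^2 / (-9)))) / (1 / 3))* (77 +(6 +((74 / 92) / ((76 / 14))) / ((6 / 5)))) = -1506468672 / 10925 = -137891.87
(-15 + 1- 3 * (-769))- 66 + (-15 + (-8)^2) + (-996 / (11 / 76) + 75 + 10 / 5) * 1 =-49813 / 11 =-4528.45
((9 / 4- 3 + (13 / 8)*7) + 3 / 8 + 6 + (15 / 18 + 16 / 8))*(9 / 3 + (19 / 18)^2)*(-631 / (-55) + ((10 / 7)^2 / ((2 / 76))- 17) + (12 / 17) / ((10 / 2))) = 5888.53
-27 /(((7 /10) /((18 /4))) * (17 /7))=-1215 /17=-71.47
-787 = -787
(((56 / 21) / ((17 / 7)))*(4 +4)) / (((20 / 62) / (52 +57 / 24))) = 25172 / 17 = 1480.71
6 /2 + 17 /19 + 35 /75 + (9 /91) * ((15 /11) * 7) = 216224 /40755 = 5.31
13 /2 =6.50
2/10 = 1/5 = 0.20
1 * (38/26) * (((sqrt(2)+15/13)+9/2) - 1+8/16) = 19 * sqrt(2)/13+1273/169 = 9.60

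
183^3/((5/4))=24513948/5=4902789.60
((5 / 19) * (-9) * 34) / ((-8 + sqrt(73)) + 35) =-20655 / 6232 + 765 * sqrt(73) / 6232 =-2.27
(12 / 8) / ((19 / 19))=3 / 2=1.50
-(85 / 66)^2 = -7225 / 4356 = -1.66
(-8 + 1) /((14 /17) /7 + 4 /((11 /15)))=-1309 /1042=-1.26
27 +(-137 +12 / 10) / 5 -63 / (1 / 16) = -25204 / 25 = -1008.16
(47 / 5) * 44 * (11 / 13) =22748 / 65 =349.97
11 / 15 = 0.73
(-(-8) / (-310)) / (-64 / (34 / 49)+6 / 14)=476 / 1693375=0.00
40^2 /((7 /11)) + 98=18286 /7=2612.29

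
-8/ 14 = -4/ 7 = -0.57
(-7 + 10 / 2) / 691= -2 / 691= -0.00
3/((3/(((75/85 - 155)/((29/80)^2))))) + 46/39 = -1171.65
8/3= 2.67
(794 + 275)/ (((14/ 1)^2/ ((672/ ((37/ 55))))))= 1411080/ 259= 5448.19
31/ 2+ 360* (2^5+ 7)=28111/ 2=14055.50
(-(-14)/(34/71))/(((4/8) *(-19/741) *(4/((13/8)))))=-251979/272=-926.39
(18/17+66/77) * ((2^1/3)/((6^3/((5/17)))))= 95/54621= 0.00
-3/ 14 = -0.21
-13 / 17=-0.76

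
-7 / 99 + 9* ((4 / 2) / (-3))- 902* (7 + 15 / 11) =-747457 / 99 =-7550.07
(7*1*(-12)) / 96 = -0.88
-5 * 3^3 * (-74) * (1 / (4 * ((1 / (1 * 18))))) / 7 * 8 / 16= 44955 / 14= 3211.07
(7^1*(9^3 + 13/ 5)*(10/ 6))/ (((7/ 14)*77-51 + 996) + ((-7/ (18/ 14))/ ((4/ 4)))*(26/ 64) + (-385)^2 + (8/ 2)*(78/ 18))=2458176/ 42976403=0.06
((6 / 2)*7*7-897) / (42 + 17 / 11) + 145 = 61205 / 479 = 127.78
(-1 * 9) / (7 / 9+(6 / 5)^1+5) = -405 / 314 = -1.29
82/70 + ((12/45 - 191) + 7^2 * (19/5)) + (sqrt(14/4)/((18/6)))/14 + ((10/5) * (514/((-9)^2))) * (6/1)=sqrt(14)/84 + 68783/945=72.83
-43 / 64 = -0.67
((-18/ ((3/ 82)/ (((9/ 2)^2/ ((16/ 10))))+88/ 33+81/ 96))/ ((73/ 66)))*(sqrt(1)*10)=-2104185600/ 45426221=-46.32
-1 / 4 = -0.25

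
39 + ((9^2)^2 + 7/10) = 66007/10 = 6600.70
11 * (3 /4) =33 /4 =8.25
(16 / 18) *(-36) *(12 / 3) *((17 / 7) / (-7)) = 2176 / 49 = 44.41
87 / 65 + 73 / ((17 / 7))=31.40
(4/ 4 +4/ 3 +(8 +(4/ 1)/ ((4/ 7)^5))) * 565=32971705/ 768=42931.91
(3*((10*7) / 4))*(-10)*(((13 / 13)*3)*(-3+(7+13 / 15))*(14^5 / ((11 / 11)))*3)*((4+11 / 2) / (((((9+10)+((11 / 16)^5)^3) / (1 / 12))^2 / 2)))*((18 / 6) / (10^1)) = -1355542.49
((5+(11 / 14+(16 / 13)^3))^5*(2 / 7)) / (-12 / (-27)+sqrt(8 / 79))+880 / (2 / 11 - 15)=7586413834397652957562107185003 / 219874136772865443827338016 - 5311426769780242095318017871*sqrt(158) / 2697842168992214034691264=9756.40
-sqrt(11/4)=-sqrt(11)/2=-1.66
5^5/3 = 3125/3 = 1041.67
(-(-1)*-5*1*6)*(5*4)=-600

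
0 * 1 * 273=0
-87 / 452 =-0.19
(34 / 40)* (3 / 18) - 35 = -4183 / 120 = -34.86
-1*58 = -58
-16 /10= -8 /5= -1.60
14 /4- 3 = 1 /2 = 0.50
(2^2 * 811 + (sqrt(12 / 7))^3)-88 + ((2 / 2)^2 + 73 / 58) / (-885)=24 * sqrt(21) / 49 + 161997349 / 51330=3158.24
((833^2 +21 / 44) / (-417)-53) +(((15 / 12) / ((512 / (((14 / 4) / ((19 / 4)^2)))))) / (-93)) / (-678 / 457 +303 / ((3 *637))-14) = -20132413217649042517 / 11725318393949952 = -1717.00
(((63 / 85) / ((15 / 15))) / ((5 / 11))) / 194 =693 / 82450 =0.01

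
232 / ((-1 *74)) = -116 / 37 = -3.14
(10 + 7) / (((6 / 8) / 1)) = 68 / 3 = 22.67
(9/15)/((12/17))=0.85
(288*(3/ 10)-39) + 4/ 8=479/ 10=47.90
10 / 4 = 5 / 2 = 2.50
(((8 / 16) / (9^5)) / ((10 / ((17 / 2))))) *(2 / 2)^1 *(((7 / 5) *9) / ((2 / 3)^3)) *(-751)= -89369 / 388800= -0.23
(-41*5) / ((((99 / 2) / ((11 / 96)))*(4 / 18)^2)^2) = -1845 / 4096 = -0.45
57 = 57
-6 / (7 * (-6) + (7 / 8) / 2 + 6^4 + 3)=-96 / 20119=-0.00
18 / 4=9 / 2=4.50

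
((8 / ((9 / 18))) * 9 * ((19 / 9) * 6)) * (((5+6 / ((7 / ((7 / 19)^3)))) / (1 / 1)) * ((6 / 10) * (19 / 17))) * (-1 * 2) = -19923264 / 1615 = -12336.39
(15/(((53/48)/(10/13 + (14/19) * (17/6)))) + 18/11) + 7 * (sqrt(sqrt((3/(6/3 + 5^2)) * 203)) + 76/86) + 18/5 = 7 * 203^(1/4) * sqrt(3)/3 + 1555249474/30960215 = 65.49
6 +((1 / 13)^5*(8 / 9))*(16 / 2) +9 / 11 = 250623479 / 36758007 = 6.82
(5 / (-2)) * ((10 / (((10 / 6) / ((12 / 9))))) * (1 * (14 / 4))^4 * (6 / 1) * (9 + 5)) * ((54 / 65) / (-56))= 194481 / 52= 3740.02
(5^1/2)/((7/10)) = 25/7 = 3.57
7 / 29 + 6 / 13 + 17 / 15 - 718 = -4049906 / 5655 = -716.16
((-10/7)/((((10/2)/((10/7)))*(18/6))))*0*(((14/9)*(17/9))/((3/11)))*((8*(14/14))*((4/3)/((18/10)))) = 0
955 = 955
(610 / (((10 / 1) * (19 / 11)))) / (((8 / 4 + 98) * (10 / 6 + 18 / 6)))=2013 / 26600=0.08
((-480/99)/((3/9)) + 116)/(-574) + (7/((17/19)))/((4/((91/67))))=35666923/14383292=2.48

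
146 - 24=122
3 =3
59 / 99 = 0.60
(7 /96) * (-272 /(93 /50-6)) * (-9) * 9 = -8925 /23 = -388.04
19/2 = 9.50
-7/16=-0.44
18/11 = 1.64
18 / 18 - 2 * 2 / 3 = -1 / 3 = -0.33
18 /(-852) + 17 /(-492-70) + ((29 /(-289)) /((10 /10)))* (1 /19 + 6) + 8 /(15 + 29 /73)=-15245154 /109550941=-0.14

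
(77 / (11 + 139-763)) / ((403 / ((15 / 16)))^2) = -17325 / 25486519552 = -0.00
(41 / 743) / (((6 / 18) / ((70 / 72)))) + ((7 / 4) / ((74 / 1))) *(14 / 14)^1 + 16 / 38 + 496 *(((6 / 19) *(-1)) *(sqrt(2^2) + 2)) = -7846476397 / 12535896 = -625.92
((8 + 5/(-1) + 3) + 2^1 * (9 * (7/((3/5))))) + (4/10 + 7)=1117/5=223.40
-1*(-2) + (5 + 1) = 8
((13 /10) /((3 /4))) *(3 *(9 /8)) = 5.85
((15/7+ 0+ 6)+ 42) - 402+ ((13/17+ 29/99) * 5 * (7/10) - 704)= -12395443/11781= -1052.16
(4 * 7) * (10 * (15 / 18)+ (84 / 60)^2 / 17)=301616 / 1275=236.56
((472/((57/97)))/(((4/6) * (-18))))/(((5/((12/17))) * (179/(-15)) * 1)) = 45784/57817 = 0.79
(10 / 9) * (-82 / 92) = -0.99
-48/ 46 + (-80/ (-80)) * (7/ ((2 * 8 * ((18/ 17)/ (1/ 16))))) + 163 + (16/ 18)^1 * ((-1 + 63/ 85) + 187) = 327.97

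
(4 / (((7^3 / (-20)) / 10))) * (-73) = 58400 / 343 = 170.26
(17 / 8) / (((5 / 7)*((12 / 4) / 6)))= 5.95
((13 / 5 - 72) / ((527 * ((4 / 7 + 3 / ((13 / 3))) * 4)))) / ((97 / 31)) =-0.01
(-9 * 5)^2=2025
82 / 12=41 / 6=6.83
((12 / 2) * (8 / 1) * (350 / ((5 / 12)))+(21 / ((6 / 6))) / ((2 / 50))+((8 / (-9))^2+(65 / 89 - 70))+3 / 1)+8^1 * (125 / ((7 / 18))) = 2187618941 / 50463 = 43350.95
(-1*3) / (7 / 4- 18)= 12 / 65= 0.18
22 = 22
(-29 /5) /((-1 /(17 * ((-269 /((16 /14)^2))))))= -6498233 /320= -20306.98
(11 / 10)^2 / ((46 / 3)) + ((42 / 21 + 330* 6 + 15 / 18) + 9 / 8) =13689857 / 6900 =1984.04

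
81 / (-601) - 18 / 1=-10899 / 601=-18.13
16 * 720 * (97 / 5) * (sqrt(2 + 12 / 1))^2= 3128832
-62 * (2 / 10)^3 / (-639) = 62 / 79875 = 0.00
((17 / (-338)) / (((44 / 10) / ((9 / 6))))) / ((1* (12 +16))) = -255 / 416416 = -0.00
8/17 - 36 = -604/17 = -35.53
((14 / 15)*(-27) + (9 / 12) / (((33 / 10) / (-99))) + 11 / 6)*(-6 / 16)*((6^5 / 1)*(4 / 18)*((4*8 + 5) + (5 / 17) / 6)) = 93598272 / 85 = 1101156.14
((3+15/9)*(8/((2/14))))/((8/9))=294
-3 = -3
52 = 52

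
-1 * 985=-985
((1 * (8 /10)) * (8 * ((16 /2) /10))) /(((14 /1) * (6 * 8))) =4 /525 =0.01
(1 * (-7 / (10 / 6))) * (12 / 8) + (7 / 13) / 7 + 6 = -0.22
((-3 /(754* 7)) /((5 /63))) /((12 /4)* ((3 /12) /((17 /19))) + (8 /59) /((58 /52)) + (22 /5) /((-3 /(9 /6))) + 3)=-18054 /4436237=-0.00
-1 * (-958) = 958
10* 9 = 90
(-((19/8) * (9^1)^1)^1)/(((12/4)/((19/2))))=-1083/16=-67.69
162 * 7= 1134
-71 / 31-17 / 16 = -1663 / 496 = -3.35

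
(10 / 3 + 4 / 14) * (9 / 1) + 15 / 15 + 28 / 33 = 7951 / 231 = 34.42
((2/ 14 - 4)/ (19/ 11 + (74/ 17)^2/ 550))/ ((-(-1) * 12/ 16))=-2.92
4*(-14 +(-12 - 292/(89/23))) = -36120/89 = -405.84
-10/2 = -5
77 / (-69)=-77 / 69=-1.12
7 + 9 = 16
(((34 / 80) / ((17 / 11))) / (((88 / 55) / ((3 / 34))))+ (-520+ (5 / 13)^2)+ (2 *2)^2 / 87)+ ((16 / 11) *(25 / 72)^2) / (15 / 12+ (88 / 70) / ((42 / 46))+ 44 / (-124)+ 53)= -8291350676328709199 / 15955649903546496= -519.65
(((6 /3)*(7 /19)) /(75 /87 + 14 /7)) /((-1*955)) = -406 /1506035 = -0.00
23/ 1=23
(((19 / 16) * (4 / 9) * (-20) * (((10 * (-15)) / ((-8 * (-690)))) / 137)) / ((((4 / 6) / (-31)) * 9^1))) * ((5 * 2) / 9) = -73625 / 6125544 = -0.01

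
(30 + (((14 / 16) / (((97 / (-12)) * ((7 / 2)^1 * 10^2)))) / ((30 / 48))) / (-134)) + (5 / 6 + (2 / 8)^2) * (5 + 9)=829434947 / 19497000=42.54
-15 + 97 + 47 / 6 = 539 / 6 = 89.83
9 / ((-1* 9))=-1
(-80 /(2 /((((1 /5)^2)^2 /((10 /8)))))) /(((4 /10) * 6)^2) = -2 /225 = -0.01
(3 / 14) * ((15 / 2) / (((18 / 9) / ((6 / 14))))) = 135 / 392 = 0.34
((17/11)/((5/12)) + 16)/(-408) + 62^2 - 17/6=10774337/2805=3841.12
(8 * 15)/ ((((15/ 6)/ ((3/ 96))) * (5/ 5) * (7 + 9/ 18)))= 1/ 5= 0.20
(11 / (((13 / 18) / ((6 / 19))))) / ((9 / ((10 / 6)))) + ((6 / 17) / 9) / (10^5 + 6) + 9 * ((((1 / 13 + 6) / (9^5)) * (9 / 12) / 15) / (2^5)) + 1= 1666910558183191 / 881641343306880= 1.89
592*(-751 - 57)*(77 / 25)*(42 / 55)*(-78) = 10969201152 / 125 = 87753609.22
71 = 71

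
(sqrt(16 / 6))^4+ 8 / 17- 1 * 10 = -370 / 153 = -2.42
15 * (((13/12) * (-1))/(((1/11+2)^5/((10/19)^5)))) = -261707875000/15937022465957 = -0.02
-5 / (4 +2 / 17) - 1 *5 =-87 / 14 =-6.21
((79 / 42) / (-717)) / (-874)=79 / 26319636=0.00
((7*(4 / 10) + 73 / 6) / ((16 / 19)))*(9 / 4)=25593 / 640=39.99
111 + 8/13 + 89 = 200.62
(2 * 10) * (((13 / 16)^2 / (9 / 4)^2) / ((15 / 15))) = 845 / 324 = 2.61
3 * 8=24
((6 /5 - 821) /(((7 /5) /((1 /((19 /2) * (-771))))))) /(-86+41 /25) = -204950 /216263187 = -0.00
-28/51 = -0.55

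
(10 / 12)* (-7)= -35 / 6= -5.83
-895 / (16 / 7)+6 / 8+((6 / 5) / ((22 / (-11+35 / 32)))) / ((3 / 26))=-87009 / 220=-395.50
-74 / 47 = -1.57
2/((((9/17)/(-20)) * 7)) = -680/63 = -10.79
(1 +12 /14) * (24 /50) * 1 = 156 /175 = 0.89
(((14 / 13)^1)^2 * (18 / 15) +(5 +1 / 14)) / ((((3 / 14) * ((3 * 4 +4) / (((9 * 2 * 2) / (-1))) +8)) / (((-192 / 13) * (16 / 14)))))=-67.38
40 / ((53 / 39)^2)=60840 / 2809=21.66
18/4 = 4.50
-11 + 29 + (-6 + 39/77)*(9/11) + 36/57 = 227505/16093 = 14.14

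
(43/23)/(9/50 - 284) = -0.01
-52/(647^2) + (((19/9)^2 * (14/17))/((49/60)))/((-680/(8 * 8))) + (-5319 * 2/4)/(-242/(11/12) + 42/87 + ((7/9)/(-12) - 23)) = 3709601096478094/418834912812075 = 8.86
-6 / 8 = -3 / 4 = -0.75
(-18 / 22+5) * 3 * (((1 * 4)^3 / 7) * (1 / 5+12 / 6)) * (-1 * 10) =-2523.43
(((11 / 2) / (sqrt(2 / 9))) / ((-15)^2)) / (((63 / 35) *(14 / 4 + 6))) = 11 *sqrt(2) / 5130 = 0.00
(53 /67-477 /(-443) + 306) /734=4568912 /10892927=0.42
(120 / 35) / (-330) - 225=-86629 / 385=-225.01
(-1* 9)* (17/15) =-51/5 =-10.20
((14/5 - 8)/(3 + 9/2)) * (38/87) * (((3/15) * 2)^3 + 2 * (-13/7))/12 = 1577836/17128125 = 0.09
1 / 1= 1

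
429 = 429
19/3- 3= 10/3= 3.33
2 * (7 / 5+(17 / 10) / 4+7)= 353 / 20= 17.65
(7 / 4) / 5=7 / 20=0.35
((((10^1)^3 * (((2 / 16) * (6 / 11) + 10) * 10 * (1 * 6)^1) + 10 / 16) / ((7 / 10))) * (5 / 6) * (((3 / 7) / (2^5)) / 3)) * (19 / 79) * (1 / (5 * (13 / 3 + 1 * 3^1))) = 5050205225 / 239816192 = 21.06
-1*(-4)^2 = -16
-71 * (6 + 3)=-639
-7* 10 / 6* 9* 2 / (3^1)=-70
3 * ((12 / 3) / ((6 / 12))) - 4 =20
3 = 3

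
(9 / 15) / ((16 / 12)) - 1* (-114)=2289 / 20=114.45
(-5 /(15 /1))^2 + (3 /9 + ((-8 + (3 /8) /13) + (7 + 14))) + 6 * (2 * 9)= 113699 /936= 121.47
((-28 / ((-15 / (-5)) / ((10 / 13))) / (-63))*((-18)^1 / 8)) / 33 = -10 / 1287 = -0.01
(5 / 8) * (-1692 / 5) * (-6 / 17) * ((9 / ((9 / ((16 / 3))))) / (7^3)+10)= 4359438 / 5831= 747.63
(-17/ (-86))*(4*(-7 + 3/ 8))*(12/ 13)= -4.84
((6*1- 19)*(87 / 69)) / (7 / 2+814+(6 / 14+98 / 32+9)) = -42224 / 2138057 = -0.02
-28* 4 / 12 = -28 / 3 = -9.33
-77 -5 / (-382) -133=-80215 / 382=-209.99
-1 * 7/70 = -1/10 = -0.10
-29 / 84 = -0.35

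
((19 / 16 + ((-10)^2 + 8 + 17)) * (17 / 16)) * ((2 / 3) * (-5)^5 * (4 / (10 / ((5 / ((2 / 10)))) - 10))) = 116383.87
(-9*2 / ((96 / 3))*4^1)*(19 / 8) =-171 / 32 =-5.34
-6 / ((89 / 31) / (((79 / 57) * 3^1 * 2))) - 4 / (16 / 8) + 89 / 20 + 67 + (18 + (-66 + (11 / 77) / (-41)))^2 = 6564284776171 / 2785719580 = 2356.41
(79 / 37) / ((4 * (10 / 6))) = 0.32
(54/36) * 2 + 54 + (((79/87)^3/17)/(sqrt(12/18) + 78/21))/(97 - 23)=15188699717839/266467628970 - 24158911 * sqrt(6)/1598805773820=57.00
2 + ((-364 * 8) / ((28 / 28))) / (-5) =2922 / 5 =584.40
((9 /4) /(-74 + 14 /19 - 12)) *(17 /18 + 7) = -2717 /12960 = -0.21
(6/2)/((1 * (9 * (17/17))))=1/3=0.33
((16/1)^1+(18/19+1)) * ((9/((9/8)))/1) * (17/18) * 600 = 4637600/57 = 81361.40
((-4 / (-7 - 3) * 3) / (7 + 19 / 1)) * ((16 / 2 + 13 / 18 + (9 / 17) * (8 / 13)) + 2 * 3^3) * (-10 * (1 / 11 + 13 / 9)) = -38122360 / 853281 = -44.68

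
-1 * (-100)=100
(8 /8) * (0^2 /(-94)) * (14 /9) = 0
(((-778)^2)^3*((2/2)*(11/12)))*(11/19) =117686895133066240.28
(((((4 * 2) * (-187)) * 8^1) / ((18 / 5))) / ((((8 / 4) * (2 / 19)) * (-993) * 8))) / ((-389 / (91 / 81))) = -1616615 / 281595933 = -0.01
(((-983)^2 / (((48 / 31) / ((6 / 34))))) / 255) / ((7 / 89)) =2665991351 / 485520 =5491.00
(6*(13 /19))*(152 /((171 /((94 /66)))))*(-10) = -97760 /1881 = -51.97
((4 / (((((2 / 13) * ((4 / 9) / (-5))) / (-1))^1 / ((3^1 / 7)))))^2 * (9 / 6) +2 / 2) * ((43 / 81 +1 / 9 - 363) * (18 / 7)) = -5535039733 / 252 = -21964443.38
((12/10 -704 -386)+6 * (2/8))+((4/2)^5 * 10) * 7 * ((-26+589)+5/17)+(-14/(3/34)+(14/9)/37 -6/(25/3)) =356793633239/283050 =1260532.18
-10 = -10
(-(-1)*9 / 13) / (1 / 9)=81 / 13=6.23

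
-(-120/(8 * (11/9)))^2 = -18225/121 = -150.62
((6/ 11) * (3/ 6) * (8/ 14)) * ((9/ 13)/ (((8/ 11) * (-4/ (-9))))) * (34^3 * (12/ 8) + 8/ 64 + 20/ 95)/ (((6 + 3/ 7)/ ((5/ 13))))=241956801/ 205504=1177.38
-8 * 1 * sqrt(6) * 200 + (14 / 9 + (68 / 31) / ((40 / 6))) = 2629 / 1395 -1600 * sqrt(6) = -3917.30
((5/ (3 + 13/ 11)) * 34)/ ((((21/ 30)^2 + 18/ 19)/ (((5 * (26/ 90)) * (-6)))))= -46189000/ 188439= -245.11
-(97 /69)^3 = -912673 /328509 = -2.78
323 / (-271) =-323 / 271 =-1.19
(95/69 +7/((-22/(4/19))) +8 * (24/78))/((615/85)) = 12019493/23059179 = 0.52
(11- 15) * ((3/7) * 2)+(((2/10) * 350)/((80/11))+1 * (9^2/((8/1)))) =457/28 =16.32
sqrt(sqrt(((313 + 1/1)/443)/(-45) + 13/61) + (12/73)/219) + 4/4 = sqrt(657218276100 + 2160083505 * sqrt(32427735115))/29590185 + 1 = 1.67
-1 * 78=-78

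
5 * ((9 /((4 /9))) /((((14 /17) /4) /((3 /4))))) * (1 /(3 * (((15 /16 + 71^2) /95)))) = 1308150 /564697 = 2.32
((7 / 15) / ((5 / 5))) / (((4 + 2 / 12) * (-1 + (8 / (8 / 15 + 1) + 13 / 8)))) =2576 / 134375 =0.02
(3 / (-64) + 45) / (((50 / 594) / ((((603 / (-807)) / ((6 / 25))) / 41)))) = -57249423 / 1411712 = -40.55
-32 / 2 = -16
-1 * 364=-364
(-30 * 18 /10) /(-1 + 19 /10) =-60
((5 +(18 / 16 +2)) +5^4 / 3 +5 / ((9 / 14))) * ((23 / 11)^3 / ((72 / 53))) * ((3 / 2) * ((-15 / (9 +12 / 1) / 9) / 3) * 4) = -52055596975 / 217346976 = -239.50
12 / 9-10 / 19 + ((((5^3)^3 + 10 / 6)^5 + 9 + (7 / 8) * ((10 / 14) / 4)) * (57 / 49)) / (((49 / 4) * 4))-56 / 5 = 398919720671250524615479573236351951827 / 591222240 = 674737338485863665439039600000.00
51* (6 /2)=153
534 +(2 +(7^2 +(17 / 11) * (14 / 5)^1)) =32413 / 55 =589.33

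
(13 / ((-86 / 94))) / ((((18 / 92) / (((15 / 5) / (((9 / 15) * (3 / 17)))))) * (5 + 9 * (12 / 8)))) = -4778020 / 42957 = -111.23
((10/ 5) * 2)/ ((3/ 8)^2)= 256/ 9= 28.44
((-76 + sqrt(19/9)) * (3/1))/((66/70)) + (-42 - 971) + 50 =-13253/11 + 35 * sqrt(19)/33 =-1200.20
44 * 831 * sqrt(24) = 73128 * sqrt(6) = 179126.29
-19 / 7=-2.71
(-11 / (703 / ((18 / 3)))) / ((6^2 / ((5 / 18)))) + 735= 55804085 / 75924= 735.00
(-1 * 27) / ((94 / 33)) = -891 / 94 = -9.48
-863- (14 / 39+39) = -35192 / 39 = -902.36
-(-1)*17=17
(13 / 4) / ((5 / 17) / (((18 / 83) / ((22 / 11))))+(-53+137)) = 1989 / 53068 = 0.04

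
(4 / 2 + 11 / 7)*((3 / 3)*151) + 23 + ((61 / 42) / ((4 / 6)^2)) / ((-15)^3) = 35423939 / 63000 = 562.28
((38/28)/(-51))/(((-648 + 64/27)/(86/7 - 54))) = -12483/7260428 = -0.00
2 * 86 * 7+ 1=1205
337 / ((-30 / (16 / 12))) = -674 / 45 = -14.98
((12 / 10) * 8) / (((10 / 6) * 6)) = 24 / 25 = 0.96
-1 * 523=-523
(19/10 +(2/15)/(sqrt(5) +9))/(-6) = -0.32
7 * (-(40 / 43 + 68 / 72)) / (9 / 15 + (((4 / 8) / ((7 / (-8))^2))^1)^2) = -121934785 / 9538002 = -12.78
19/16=1.19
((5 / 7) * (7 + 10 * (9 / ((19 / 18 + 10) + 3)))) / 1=16955 / 1771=9.57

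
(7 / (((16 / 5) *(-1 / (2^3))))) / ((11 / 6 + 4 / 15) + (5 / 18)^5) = -165337200 / 19856089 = -8.33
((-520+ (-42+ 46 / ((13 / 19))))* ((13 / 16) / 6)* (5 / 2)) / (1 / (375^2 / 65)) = -9421875 / 26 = -362379.81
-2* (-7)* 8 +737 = 849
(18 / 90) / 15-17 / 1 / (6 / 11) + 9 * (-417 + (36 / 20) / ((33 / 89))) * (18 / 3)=-36773563 / 1650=-22287.01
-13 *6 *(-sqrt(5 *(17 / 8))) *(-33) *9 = -11583 *sqrt(170) / 2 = -75511.92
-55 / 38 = -1.45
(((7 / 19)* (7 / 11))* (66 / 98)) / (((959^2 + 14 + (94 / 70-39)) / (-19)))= -0.00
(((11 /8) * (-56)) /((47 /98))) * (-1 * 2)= 15092 /47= 321.11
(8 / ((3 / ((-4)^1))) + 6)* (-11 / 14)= 11 / 3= 3.67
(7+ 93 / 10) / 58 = 163 / 580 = 0.28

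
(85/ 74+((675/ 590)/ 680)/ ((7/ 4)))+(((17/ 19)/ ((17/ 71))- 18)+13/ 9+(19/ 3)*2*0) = -2073453437/ 177687468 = -11.67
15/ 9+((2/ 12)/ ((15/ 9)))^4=50003/ 30000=1.67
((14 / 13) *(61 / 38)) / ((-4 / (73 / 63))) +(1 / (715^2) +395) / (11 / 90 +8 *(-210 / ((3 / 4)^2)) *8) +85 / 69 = 0.71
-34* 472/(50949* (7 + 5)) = -236/8991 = -0.03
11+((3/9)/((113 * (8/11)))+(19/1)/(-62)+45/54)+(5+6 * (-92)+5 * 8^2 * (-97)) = -884870945/28024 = -31575.47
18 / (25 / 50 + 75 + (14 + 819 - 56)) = 36 / 1705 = 0.02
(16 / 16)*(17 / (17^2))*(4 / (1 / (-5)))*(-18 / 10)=36 / 17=2.12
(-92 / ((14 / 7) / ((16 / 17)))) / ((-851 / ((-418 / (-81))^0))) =32 / 629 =0.05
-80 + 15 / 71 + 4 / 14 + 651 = 284034 / 497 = 571.50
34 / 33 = 1.03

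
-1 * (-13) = 13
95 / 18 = 5.28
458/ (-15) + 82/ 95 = -8456/ 285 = -29.67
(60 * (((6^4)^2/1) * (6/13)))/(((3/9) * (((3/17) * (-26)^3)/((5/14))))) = -3212265600/199927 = -16067.19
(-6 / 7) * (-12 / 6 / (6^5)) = 1 / 4536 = 0.00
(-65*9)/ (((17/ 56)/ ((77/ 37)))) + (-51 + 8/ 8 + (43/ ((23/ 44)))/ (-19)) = -1117274958/ 274873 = -4064.70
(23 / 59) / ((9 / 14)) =322 / 531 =0.61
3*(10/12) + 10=25/2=12.50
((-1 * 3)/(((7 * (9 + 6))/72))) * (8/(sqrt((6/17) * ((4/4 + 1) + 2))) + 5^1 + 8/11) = -48 * sqrt(102)/35 - 648/55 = -25.63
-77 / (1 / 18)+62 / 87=-1385.29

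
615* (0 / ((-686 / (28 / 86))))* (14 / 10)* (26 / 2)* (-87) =0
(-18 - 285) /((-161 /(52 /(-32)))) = -3939 /1288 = -3.06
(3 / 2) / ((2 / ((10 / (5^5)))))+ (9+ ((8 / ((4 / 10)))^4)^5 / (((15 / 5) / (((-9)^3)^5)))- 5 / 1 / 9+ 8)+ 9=-7196416657575955660800000000000000000000.00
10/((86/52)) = 260/43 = 6.05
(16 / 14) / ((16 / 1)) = 1 / 14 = 0.07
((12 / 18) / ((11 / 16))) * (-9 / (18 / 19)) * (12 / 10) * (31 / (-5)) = 18848 / 275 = 68.54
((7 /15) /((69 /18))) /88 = 7 /5060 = 0.00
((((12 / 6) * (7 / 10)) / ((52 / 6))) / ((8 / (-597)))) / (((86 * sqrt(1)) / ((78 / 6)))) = -12537 / 6880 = -1.82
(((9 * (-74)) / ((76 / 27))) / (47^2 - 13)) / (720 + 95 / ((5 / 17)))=-999 / 9670696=-0.00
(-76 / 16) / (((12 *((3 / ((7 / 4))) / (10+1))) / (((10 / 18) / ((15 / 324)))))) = -1463 / 48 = -30.48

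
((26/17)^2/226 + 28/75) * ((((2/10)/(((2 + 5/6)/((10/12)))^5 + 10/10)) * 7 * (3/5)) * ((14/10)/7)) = 3289111/23235161587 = 0.00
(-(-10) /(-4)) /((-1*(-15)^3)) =-1 /1350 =-0.00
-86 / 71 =-1.21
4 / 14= 2 / 7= 0.29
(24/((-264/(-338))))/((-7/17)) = -5746/77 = -74.62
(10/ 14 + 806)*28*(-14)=-316232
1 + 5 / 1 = 6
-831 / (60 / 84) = -5817 / 5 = -1163.40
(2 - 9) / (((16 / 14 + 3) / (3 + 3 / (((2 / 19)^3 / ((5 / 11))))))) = -5054301 / 2552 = -1980.53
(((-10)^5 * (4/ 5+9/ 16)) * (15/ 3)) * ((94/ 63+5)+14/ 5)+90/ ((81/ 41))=-398800880/ 63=-6330172.70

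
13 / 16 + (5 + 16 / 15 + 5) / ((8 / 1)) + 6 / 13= 2.66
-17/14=-1.21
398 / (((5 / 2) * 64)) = 199 / 80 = 2.49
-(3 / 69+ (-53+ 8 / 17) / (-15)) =-20794 / 5865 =-3.55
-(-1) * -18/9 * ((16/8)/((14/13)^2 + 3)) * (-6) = 4056/703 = 5.77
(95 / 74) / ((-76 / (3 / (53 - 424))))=15 / 109816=0.00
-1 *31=-31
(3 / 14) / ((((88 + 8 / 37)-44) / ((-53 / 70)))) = -5883 / 1603280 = -0.00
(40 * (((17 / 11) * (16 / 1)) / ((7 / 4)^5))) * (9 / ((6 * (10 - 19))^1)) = -10.04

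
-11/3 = -3.67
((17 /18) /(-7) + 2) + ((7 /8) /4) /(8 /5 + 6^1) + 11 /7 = 265469 /76608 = 3.47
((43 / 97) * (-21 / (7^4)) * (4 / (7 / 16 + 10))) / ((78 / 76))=-104576 / 72231341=-0.00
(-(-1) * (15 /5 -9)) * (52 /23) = -312 /23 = -13.57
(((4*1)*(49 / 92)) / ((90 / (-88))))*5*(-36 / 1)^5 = 14485008384 / 23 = 629782973.22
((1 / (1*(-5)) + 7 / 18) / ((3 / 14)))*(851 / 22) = 101269 / 2970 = 34.10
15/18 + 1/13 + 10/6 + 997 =25989/26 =999.58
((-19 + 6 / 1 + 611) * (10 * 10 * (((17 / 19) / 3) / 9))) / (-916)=-254150 / 117477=-2.16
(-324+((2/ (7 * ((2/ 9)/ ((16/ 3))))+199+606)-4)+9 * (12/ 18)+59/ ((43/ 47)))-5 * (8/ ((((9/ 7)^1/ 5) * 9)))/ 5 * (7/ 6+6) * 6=9891458/ 24381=405.70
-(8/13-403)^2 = -161913.38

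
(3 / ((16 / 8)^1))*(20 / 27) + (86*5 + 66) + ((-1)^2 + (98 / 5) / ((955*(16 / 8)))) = 498.12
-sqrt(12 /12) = -1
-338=-338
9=9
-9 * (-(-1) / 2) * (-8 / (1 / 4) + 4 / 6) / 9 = 15.67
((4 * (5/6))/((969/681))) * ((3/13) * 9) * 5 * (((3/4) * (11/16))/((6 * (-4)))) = -561825/1074944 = -0.52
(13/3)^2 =169/9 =18.78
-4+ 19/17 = -49/17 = -2.88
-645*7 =-4515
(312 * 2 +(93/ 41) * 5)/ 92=26049/ 3772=6.91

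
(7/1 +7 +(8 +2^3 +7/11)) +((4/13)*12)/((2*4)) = 4447/143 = 31.10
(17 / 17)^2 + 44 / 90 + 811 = 36562 / 45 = 812.49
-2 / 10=-1 / 5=-0.20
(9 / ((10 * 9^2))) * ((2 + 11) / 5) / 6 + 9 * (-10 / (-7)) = 243091 / 18900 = 12.86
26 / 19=1.37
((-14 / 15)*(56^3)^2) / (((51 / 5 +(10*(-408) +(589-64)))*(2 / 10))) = 77102448640 / 1899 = 40601605.39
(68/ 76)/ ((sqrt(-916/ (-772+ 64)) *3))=17 *sqrt(40533)/ 13053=0.26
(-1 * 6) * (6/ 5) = -36/ 5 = -7.20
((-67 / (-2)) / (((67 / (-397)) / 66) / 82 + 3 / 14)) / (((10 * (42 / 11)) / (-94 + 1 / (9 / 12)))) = -18342111821 / 48335655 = -379.47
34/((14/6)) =102/7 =14.57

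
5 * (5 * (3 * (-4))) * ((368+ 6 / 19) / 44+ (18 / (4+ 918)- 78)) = 2012046450 / 96349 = 20882.90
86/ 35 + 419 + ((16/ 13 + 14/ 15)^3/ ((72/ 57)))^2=1682825311222608922/ 3463763389734375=485.84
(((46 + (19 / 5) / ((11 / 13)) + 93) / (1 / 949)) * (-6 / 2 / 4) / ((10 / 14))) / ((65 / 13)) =-39319917 / 1375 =-28596.30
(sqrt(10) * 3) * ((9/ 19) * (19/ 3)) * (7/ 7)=9 * sqrt(10)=28.46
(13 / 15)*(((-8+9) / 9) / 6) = 13 / 810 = 0.02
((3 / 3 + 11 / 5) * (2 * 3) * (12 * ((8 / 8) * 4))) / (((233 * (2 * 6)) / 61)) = 23424 / 1165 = 20.11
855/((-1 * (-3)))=285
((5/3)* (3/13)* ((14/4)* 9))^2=99225/676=146.78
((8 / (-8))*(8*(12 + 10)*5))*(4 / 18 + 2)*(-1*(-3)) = -17600 / 3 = -5866.67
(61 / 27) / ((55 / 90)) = 122 / 33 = 3.70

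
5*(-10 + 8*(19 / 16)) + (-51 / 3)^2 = 573 / 2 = 286.50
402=402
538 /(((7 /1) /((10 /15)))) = 1076 /21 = 51.24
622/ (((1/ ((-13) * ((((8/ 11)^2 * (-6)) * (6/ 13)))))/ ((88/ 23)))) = 11464704/ 253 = 45315.04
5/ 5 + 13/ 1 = 14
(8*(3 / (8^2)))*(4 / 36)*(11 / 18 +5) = 101 / 432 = 0.23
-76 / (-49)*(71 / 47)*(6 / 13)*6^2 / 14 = 582768 / 209573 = 2.78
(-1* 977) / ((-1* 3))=977 / 3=325.67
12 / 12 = 1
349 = 349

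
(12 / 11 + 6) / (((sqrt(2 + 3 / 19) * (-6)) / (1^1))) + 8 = 8 - 13 * sqrt(779) / 451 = 7.20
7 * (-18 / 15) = -42 / 5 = -8.40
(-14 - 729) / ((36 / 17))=-12631 / 36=-350.86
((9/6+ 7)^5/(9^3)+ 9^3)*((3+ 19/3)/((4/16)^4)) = 4127417056/2187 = 1887250.60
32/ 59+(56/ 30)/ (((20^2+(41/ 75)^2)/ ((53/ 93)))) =2244612052/ 4118324549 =0.55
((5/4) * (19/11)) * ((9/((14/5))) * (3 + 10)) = 55575/616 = 90.22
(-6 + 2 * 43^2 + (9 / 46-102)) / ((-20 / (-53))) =8752897 / 920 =9514.02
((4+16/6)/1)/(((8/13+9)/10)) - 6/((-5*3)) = 22/3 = 7.33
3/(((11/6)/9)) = 162/11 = 14.73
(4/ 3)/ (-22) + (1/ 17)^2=-545/ 9537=-0.06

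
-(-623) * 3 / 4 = 1869 / 4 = 467.25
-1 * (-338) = 338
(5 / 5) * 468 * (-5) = -2340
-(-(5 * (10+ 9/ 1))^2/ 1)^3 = 735091890625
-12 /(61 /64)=-12.59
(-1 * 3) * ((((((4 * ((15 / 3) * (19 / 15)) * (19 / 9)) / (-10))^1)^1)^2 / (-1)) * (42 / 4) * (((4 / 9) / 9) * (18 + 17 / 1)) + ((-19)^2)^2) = -12774455383 / 32805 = -389405.74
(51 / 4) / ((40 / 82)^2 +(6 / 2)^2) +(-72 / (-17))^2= 346785603 / 17951524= 19.32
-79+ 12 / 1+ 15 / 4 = -253 / 4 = -63.25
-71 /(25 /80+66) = -1136 /1061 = -1.07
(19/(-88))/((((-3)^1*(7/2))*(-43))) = -19/39732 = -0.00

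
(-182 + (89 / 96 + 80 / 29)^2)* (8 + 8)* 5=-6526656355 / 484416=-13473.25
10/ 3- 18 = -44/ 3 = -14.67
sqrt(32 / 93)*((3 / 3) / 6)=2*sqrt(186) / 279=0.10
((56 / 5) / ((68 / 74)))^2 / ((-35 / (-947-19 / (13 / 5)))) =1902187168 / 469625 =4050.44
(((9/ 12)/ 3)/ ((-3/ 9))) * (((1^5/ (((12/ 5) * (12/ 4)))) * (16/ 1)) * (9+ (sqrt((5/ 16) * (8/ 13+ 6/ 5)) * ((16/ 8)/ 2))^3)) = -15- 295 * sqrt(1534)/ 16224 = -15.71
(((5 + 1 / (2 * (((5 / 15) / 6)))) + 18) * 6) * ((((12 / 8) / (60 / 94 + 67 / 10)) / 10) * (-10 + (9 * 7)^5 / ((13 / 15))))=201504313931040 / 44837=4494152461.83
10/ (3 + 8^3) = 2/ 103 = 0.02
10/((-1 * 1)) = -10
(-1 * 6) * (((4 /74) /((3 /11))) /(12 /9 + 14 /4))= -0.25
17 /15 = 1.13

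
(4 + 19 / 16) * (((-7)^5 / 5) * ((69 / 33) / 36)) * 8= -32084563 / 3960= -8102.16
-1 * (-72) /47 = 72 /47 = 1.53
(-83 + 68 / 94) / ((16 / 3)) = -11601 / 752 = -15.43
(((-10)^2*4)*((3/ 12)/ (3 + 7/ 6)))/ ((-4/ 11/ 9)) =-594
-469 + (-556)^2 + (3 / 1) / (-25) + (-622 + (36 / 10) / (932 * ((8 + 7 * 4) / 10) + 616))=76456739441 / 248200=308044.88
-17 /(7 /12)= -204 /7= -29.14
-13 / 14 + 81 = 1121 / 14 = 80.07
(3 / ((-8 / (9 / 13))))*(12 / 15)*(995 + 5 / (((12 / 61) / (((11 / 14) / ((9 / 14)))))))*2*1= -22163 / 52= -426.21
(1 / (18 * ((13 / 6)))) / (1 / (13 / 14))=1 / 42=0.02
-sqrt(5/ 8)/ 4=-sqrt(10)/ 16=-0.20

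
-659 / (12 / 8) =-1318 / 3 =-439.33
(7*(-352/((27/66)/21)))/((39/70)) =-26561920/117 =-227024.96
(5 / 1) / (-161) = -5 / 161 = -0.03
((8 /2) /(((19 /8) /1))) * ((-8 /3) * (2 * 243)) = -41472 /19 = -2182.74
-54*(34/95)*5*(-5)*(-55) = -504900/19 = -26573.68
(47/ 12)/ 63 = 47/ 756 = 0.06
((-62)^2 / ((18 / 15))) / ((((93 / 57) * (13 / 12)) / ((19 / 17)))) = 447640 / 221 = 2025.52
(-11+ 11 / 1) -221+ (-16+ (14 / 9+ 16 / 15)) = -10547 / 45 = -234.38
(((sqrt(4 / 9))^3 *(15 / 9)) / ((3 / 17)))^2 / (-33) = -462400 / 1948617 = -0.24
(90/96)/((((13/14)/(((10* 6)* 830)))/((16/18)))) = 581000/13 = 44692.31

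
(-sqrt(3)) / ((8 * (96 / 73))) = -73 * sqrt(3) / 768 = -0.16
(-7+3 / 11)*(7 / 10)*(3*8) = -6216 / 55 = -113.02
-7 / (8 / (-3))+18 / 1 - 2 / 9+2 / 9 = 20.62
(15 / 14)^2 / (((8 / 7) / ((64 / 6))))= 75 / 7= 10.71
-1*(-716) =716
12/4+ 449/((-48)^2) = 7361/2304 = 3.19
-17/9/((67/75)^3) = -796875/300763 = -2.65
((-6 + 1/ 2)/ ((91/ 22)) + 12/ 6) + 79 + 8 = 7978/ 91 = 87.67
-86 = -86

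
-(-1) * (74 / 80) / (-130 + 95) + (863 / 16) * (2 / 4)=150877 / 5600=26.94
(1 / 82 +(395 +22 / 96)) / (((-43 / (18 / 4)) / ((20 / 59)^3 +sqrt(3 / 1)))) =-2333505*sqrt(3) / 56416-583376250 / 362083177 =-73.25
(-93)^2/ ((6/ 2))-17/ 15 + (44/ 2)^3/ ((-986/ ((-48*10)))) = 8065.48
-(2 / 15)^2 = -4 / 225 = -0.02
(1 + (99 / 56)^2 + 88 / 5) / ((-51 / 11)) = -1249061 / 266560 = -4.69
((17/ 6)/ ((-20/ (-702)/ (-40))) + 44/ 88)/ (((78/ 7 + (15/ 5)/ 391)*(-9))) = 39.63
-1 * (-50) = 50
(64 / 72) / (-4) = -2 / 9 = -0.22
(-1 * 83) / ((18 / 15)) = -415 / 6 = -69.17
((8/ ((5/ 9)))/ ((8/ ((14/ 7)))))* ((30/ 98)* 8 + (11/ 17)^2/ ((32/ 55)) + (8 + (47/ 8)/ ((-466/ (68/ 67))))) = 710260760421/ 17685389680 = 40.16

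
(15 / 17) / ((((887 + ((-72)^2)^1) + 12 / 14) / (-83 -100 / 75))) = -0.01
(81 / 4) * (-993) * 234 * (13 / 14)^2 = -1590401709 / 392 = -4057147.22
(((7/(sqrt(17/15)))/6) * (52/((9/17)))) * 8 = 1456 * sqrt(255)/27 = 861.13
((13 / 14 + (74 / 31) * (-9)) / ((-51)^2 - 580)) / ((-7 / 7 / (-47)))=-8921 / 18662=-0.48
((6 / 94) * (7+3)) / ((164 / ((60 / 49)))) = 450 / 94423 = 0.00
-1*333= -333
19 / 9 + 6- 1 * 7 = 10 / 9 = 1.11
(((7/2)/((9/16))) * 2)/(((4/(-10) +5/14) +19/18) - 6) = -2.50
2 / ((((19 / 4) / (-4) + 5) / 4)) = 128 / 61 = 2.10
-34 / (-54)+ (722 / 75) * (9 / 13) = 64007 / 8775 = 7.29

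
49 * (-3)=-147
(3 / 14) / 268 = 3 / 3752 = 0.00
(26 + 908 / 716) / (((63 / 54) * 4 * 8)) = 0.73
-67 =-67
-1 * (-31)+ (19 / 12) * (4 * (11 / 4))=581 / 12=48.42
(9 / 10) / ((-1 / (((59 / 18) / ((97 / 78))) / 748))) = -2301 / 725560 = -0.00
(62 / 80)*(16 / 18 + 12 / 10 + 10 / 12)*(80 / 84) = 8153 / 3780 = 2.16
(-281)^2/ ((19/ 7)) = 552727/ 19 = 29090.89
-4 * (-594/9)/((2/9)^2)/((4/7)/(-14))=-130977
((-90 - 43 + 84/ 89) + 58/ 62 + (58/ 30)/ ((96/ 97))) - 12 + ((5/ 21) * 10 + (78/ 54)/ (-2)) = -1293277217/ 9270240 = -139.51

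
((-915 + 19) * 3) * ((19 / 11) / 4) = -12768 / 11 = -1160.73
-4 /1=-4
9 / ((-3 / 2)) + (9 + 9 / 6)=9 / 2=4.50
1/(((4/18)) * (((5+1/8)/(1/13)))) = 36/533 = 0.07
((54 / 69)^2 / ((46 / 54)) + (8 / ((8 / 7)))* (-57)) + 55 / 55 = -4833718 / 12167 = -397.28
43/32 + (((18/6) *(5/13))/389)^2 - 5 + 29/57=-146815612109/46645606176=-3.15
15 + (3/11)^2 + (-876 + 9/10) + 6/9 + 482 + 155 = -807163/3630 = -222.36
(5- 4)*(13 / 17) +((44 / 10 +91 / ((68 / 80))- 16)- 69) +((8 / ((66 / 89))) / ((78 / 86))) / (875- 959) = 62215183 / 2297295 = 27.08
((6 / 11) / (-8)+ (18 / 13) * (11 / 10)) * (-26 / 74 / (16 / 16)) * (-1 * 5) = 4161 / 1628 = 2.56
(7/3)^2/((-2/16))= -392/9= -43.56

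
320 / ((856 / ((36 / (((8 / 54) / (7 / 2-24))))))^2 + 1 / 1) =31763638080 / 102192313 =310.82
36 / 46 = 18 / 23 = 0.78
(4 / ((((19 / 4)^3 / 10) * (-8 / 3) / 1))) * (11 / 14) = -5280 / 48013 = -0.11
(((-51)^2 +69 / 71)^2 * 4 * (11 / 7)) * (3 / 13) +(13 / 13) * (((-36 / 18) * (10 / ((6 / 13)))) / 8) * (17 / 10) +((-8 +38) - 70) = 108119710795489 / 11009544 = 9820543.96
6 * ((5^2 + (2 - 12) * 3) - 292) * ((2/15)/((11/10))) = -216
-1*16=-16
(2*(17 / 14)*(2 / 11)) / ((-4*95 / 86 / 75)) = -10965 / 1463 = -7.49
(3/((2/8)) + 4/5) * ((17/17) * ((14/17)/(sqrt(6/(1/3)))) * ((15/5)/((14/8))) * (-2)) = -512 * sqrt(2)/85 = -8.52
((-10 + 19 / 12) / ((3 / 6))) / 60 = -101 / 360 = -0.28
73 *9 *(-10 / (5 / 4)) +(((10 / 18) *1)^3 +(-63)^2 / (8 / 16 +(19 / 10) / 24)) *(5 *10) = 34189085014 / 101331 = 337400.06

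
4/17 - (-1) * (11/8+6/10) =1503/680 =2.21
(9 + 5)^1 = 14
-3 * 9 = -27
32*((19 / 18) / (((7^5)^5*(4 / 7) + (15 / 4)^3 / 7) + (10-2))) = 136192 / 3089822099705775131521959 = 0.00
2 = 2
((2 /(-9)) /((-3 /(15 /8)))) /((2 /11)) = 55 /72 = 0.76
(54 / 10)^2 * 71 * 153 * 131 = 1037405637 / 25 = 41496225.48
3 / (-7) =-3 / 7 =-0.43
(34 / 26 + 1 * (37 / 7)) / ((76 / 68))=10200 / 1729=5.90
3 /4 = 0.75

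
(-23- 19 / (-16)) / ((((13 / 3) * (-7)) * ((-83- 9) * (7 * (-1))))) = 1047 / 937664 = 0.00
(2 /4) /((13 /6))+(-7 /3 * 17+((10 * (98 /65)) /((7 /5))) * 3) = -278 /39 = -7.13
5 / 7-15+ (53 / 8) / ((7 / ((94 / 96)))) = -35909 / 2688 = -13.36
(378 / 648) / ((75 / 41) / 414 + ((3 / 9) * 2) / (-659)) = 4350059 / 25406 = 171.22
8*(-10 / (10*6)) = -4 / 3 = -1.33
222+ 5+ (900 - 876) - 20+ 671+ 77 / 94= 84865 / 94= 902.82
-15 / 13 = -1.15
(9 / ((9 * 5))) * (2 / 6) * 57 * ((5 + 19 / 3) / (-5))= -646 / 75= -8.61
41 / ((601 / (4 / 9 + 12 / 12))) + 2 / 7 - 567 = -21453772 / 37863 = -566.62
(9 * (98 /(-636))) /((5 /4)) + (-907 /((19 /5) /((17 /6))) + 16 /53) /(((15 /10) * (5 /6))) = -1637036 /3021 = -541.89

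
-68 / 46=-34 / 23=-1.48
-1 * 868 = -868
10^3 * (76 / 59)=76000 / 59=1288.14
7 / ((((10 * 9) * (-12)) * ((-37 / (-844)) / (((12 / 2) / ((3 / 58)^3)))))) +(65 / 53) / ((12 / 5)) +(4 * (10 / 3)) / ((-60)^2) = -6409.91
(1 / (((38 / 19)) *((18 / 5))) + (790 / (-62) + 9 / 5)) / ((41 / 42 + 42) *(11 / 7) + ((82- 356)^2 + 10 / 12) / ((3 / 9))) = -2953769 / 61600988460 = -0.00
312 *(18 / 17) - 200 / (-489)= 2749624 / 8313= 330.76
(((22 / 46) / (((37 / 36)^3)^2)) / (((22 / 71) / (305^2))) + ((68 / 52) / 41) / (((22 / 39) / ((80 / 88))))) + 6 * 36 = 35725789888209291417 / 292757080446127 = 122032.20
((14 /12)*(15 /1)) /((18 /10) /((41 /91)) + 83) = 7175 /35668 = 0.20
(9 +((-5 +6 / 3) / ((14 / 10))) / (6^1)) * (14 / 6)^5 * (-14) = -2033647 / 243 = -8368.92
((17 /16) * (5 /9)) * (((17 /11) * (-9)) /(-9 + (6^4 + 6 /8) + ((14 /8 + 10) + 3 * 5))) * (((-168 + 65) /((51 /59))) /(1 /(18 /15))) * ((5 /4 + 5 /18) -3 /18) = 5062141 /4164336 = 1.22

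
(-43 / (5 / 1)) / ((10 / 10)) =-43 / 5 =-8.60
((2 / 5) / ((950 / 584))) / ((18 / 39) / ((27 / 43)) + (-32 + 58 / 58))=-0.01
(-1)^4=1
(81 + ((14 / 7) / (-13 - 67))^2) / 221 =129601 / 353600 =0.37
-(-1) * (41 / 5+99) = 536 / 5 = 107.20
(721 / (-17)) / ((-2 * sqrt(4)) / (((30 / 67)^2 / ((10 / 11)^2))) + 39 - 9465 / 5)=785169 / 34628354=0.02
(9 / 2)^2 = 81 / 4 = 20.25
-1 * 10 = -10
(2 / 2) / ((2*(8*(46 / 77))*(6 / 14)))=539 / 2208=0.24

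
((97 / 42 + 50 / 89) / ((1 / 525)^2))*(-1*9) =-1267835625 / 178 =-7122672.05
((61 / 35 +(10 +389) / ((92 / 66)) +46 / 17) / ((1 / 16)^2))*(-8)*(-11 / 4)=22404453632 / 13685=1637154.08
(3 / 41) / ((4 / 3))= 9 / 164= 0.05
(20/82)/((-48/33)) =-55/328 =-0.17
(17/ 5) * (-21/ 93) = -119/ 155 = -0.77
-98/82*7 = -343/41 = -8.37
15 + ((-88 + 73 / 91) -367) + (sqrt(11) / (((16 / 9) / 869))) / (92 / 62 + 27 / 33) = -39967 / 91 + 2666961 * sqrt(11) / 12560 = 265.05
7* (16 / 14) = 8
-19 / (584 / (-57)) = 1083 / 584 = 1.85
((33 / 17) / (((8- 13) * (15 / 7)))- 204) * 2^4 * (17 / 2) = -694216 / 25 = -27768.64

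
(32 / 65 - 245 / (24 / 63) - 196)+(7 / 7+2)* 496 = 337671 / 520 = 649.37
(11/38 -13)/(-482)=483/18316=0.03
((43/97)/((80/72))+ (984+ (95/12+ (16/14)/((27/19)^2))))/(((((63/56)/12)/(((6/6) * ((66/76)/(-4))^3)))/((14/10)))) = -13082863381907/86225860800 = -151.73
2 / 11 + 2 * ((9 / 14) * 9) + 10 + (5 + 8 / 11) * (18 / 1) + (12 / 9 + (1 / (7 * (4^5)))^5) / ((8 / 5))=627843504898795475304613 / 4995671929856251133952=125.68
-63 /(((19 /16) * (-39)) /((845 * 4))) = 87360 /19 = 4597.89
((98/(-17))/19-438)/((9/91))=-12883052/2907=-4431.73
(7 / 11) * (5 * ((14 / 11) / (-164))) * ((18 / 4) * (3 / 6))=-2205 / 39688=-0.06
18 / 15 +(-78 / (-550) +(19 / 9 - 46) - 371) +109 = -753754 / 2475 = -304.55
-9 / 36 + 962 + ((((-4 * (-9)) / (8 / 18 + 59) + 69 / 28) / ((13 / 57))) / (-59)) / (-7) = 38676942397 / 40213810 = 961.78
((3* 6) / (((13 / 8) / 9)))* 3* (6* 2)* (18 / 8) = 8075.08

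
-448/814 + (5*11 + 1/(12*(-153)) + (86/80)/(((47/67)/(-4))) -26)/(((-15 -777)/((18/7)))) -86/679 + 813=387394767895057/476941061520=812.25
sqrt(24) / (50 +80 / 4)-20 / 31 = -20 / 31 +sqrt(6) / 35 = -0.58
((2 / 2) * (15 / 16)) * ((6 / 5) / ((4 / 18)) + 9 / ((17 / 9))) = 162 / 17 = 9.53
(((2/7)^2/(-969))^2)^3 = 4096/11458272396365657970702580881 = 0.00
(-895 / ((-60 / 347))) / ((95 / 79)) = 4304.32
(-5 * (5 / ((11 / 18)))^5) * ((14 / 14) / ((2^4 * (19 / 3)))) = -5535843750 / 3059969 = -1809.12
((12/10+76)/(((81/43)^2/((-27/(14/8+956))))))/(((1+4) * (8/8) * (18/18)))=-2854856/23273325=-0.12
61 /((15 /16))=976 /15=65.07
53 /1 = 53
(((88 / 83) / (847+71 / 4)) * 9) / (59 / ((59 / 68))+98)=528 / 7943017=0.00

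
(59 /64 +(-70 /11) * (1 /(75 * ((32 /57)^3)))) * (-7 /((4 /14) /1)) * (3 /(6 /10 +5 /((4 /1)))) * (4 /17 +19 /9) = -7011825373 /170041344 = -41.24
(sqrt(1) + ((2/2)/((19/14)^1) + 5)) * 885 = 113280/19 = 5962.11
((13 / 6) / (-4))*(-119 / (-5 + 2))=-21.49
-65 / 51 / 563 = -65 / 28713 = -0.00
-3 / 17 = -0.18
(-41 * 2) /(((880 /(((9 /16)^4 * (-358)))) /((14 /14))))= 48151179 /14417920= 3.34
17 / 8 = 2.12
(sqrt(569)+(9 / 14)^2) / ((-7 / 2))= -2*sqrt(569) / 7 - 81 / 686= -6.93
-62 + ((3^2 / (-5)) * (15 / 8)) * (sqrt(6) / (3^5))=-62 - sqrt(6) / 72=-62.03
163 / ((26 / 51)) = 8313 / 26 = 319.73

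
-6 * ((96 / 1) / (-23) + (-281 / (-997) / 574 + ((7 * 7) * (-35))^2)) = -116140522081275 / 6581197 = -17647324.96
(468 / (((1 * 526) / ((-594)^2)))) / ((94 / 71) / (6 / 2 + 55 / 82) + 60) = 220558401063 / 42407698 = 5200.90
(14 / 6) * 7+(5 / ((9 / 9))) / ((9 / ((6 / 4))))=103 / 6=17.17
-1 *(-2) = 2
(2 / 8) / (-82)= -1 / 328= -0.00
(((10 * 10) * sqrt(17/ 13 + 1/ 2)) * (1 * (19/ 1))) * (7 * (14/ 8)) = 23275 * sqrt(1222)/ 26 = 31293.34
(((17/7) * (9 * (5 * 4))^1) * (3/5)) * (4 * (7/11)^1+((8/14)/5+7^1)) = 6828084/2695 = 2533.61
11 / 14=0.79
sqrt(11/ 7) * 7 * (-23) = -23 * sqrt(77) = -201.82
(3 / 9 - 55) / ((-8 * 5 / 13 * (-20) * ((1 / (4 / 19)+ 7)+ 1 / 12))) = -533 / 7100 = -0.08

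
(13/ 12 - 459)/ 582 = -5495/ 6984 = -0.79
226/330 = 113/165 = 0.68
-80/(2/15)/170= -60/17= -3.53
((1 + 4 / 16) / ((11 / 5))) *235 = 5875 / 44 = 133.52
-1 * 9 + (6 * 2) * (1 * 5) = 51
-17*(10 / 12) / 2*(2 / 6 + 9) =-66.11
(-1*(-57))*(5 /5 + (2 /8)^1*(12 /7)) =570 /7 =81.43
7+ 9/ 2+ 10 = 43/ 2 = 21.50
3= 3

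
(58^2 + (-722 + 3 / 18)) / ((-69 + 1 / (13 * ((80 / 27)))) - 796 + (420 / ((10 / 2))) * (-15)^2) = 0.15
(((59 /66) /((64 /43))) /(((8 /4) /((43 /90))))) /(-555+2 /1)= -109091 /420456960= -0.00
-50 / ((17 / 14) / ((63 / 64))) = -11025 / 272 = -40.53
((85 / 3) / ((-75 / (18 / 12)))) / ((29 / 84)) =-238 / 145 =-1.64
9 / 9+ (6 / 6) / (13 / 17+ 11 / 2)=247 / 213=1.16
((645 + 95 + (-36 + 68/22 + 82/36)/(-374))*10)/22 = 274022725/814572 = 336.40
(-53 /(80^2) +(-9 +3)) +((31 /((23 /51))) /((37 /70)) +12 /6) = 686457297 /5446400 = 126.04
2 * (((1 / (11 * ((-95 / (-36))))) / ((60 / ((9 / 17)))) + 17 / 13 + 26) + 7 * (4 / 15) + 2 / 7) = 1428782632 / 24249225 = 58.92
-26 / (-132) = 13 / 66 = 0.20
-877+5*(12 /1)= -817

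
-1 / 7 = -0.14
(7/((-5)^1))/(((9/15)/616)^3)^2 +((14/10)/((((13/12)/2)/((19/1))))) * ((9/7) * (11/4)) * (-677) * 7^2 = -77686524265126434658462/47385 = -1639475029336845724.56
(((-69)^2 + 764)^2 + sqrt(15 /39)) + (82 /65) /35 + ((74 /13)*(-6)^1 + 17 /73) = sqrt(65) /13 + 5069537544436 /166075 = 30525591.74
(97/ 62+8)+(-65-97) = -152.44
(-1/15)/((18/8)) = -0.03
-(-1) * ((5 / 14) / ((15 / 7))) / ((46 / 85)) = 85 / 276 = 0.31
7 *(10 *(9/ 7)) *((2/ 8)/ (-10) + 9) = 3231/ 4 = 807.75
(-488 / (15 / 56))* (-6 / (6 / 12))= 21862.40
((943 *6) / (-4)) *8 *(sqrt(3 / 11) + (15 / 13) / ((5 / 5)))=-169740 / 13 - 11316 *sqrt(33) / 11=-18966.51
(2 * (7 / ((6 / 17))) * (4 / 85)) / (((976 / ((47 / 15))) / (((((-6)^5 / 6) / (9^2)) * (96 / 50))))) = -21056 / 114375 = -0.18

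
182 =182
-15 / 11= -1.36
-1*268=-268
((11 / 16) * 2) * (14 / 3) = 77 / 12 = 6.42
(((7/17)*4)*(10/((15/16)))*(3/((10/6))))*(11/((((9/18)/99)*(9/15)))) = 1951488/17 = 114793.41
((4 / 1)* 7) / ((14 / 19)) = 38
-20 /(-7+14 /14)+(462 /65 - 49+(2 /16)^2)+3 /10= -477277 /12480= -38.24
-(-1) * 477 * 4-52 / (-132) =1908.39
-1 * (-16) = 16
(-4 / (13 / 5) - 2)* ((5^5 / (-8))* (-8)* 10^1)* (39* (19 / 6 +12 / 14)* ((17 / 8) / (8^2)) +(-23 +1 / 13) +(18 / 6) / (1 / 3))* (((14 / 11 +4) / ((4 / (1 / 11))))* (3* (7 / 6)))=8461218078125 / 20939776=404073.95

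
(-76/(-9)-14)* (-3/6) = 25/9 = 2.78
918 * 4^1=3672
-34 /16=-17 /8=-2.12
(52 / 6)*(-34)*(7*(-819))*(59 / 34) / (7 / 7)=2931474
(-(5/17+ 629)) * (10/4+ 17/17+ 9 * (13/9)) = -10383.35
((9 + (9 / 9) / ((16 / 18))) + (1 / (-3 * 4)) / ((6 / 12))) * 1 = 239 / 24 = 9.96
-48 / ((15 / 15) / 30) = -1440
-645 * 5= -3225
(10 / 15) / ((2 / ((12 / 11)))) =4 / 11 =0.36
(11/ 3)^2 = 121/ 9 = 13.44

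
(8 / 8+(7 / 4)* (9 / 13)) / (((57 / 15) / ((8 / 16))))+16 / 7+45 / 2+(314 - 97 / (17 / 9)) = 67656517 / 235144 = 287.72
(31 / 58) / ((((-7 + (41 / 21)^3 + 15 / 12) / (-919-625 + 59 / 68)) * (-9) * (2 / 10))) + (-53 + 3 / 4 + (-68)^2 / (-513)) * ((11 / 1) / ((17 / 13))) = -816114047399 / 3337387164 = -244.54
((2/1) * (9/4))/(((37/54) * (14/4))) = 486/259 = 1.88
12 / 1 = 12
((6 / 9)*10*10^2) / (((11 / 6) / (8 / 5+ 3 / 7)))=56800 / 77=737.66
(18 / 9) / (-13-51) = -1 / 32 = -0.03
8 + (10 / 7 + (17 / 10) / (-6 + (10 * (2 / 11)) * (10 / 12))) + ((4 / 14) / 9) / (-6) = 2529851 / 279720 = 9.04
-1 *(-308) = 308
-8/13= -0.62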